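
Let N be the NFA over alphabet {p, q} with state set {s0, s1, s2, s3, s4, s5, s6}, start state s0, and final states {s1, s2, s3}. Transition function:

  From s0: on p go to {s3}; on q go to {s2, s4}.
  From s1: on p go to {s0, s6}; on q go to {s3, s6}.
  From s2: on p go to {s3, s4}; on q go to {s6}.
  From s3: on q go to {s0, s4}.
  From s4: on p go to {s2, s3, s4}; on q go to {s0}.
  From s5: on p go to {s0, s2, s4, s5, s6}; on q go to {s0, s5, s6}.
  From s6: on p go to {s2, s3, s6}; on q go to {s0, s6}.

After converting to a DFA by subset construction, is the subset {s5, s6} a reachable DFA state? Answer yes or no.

Start state of the DFA: {s0}.
{s0} --p--> {s3}  [new]
{s0} --q--> {s2, s4}  [new]
{s3} --p--> ∅  [new]
{s3} --q--> {s0, s4}  [new]
{s2, s4} --p--> {s2, s3, s4}  [new]
{s2, s4} --q--> {s0, s6}  [new]
∅ --p--> ∅  [seen]
∅ --q--> ∅  [seen]
{s0, s4} --p--> {s2, s3, s4}  [seen]
{s0, s4} --q--> {s0, s2, s4}  [new]
{s2, s3, s4} --p--> {s2, s3, s4}  [seen]
{s2, s3, s4} --q--> {s0, s4, s6}  [new]
{s0, s6} --p--> {s2, s3, s6}  [new]
{s0, s6} --q--> {s0, s2, s4, s6}  [new]
{s0, s2, s4} --p--> {s2, s3, s4}  [seen]
{s0, s2, s4} --q--> {s0, s2, s4, s6}  [seen]
{s0, s4, s6} --p--> {s2, s3, s4, s6}  [new]
{s0, s4, s6} --q--> {s0, s2, s4, s6}  [seen]
{s2, s3, s6} --p--> {s2, s3, s4, s6}  [seen]
{s2, s3, s6} --q--> {s0, s4, s6}  [seen]
{s0, s2, s4, s6} --p--> {s2, s3, s4, s6}  [seen]
{s0, s2, s4, s6} --q--> {s0, s2, s4, s6}  [seen]
{s2, s3, s4, s6} --p--> {s2, s3, s4, s6}  [seen]
{s2, s3, s4, s6} --q--> {s0, s4, s6}  [seen]
Reachable DFA states: {s0}, {s3}, {s2, s4}, ∅, {s0, s4}, {s2, s3, s4}, {s0, s6}, {s0, s2, s4}, {s0, s4, s6}, {s2, s3, s6}, {s0, s2, s4, s6}, {s2, s3, s4, s6}.
{s5, s6} is not among them.

no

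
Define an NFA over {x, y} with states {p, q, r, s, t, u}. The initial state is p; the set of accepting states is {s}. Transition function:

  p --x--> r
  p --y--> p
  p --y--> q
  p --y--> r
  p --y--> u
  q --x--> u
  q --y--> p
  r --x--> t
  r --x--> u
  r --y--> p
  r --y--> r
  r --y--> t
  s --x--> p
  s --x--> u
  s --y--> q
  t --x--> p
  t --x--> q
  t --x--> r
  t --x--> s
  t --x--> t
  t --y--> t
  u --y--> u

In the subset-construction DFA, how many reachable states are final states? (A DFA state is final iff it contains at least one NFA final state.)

Start state of the DFA: {p}.
{p} --x--> {r}  [new]
{p} --y--> {p, q, r, u}  [new]
{r} --x--> {t, u}  [new]
{r} --y--> {p, r, t}  [new]
{p, q, r, u} --x--> {r, t, u}  [new]
{p, q, r, u} --y--> {p, q, r, t, u}  [new]
{t, u} --x--> {p, q, r, s, t}  [new]
{t, u} --y--> {t, u}  [seen]
{p, r, t} --x--> {p, q, r, s, t, u}  [new]
{p, r, t} --y--> {p, q, r, t, u}  [seen]
{r, t, u} --x--> {p, q, r, s, t, u}  [seen]
{r, t, u} --y--> {p, r, t, u}  [new]
{p, q, r, t, u} --x--> {p, q, r, s, t, u}  [seen]
{p, q, r, t, u} --y--> {p, q, r, t, u}  [seen]
{p, q, r, s, t} --x--> {p, q, r, s, t, u}  [seen]
{p, q, r, s, t} --y--> {p, q, r, t, u}  [seen]
{p, q, r, s, t, u} --x--> {p, q, r, s, t, u}  [seen]
{p, q, r, s, t, u} --y--> {p, q, r, t, u}  [seen]
{p, r, t, u} --x--> {p, q, r, s, t, u}  [seen]
{p, r, t, u} --y--> {p, q, r, t, u}  [seen]
Reachable DFA states: {p}, {r}, {p, q, r, u}, {t, u}, {p, r, t}, {r, t, u}, {p, q, r, t, u}, {p, q, r, s, t}, {p, q, r, s, t, u}, {p, r, t, u}.
Accepting DFA states (contain an NFA accepting state): {p, q, r, s, t}, {p, q, r, s, t, u}.

2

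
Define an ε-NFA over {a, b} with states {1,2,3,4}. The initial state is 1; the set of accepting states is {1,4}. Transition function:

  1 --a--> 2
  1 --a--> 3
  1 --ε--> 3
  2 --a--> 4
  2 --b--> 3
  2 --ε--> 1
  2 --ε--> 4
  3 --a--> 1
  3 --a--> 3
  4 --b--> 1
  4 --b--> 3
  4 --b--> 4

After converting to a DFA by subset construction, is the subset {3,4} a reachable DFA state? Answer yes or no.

no

Start state of the DFA: {1,3} (ε-closure of the NFA start).
{1,3} --a--> {1,2,3,4}  [new]
{1,3} --b--> ∅  [new]
{1,2,3,4} --a--> {1,2,3,4}  [seen]
{1,2,3,4} --b--> {1,3,4}  [new]
∅ --a--> ∅  [seen]
∅ --b--> ∅  [seen]
{1,3,4} --a--> {1,2,3,4}  [seen]
{1,3,4} --b--> {1,3,4}  [seen]
Reachable DFA states: {1,3}, {1,2,3,4}, ∅, {1,3,4}.
{3,4} is not among them.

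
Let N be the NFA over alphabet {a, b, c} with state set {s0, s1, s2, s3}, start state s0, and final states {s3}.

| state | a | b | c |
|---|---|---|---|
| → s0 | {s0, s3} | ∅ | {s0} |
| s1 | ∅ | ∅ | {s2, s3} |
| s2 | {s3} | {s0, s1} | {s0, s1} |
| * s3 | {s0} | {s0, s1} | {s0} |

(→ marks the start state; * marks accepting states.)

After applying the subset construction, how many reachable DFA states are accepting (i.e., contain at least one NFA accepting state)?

Start state of the DFA: {s0}.
{s0} --a--> {s0, s3}  [new]
{s0} --b--> ∅  [new]
{s0} --c--> {s0}  [seen]
{s0, s3} --a--> {s0, s3}  [seen]
{s0, s3} --b--> {s0, s1}  [new]
{s0, s3} --c--> {s0}  [seen]
∅ --a--> ∅  [seen]
∅ --b--> ∅  [seen]
∅ --c--> ∅  [seen]
{s0, s1} --a--> {s0, s3}  [seen]
{s0, s1} --b--> ∅  [seen]
{s0, s1} --c--> {s0, s2, s3}  [new]
{s0, s2, s3} --a--> {s0, s3}  [seen]
{s0, s2, s3} --b--> {s0, s1}  [seen]
{s0, s2, s3} --c--> {s0, s1}  [seen]
Reachable DFA states: {s0}, {s0, s3}, ∅, {s0, s1}, {s0, s2, s3}.
Accepting DFA states (contain an NFA accepting state): {s0, s3}, {s0, s2, s3}.

2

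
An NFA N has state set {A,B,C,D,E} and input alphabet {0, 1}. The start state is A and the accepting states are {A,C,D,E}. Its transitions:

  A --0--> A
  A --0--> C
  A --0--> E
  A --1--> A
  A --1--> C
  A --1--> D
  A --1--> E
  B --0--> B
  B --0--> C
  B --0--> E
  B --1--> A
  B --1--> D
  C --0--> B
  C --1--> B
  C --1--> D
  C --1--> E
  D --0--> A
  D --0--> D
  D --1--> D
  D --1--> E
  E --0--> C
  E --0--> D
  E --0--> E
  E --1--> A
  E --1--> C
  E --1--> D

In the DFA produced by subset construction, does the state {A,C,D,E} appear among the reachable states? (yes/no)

Start state of the DFA: {A}.
{A} --0--> {A,C,E}  [new]
{A} --1--> {A,C,D,E}  [new]
{A,C,E} --0--> {A,B,C,D,E}  [new]
{A,C,E} --1--> {A,B,C,D,E}  [seen]
{A,C,D,E} --0--> {A,B,C,D,E}  [seen]
{A,C,D,E} --1--> {A,B,C,D,E}  [seen]
{A,B,C,D,E} --0--> {A,B,C,D,E}  [seen]
{A,B,C,D,E} --1--> {A,B,C,D,E}  [seen]
Reachable DFA states: {A}, {A,C,E}, {A,C,D,E}, {A,B,C,D,E}.
{A,C,D,E} is among them.

yes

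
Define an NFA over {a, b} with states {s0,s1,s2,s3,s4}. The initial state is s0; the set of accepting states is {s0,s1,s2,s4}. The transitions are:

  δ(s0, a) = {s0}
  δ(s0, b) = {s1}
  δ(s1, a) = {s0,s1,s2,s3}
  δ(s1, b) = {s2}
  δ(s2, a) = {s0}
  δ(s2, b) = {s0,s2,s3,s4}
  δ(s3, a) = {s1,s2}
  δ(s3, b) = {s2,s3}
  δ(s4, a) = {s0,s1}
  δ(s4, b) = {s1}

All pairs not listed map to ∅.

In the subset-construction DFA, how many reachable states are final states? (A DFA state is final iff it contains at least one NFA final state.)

Start state of the DFA: {s0}.
{s0} --a--> {s0}  [seen]
{s0} --b--> {s1}  [new]
{s1} --a--> {s0,s1,s2,s3}  [new]
{s1} --b--> {s2}  [new]
{s0,s1,s2,s3} --a--> {s0,s1,s2,s3}  [seen]
{s0,s1,s2,s3} --b--> {s0,s1,s2,s3,s4}  [new]
{s2} --a--> {s0}  [seen]
{s2} --b--> {s0,s2,s3,s4}  [new]
{s0,s1,s2,s3,s4} --a--> {s0,s1,s2,s3}  [seen]
{s0,s1,s2,s3,s4} --b--> {s0,s1,s2,s3,s4}  [seen]
{s0,s2,s3,s4} --a--> {s0,s1,s2}  [new]
{s0,s2,s3,s4} --b--> {s0,s1,s2,s3,s4}  [seen]
{s0,s1,s2} --a--> {s0,s1,s2,s3}  [seen]
{s0,s1,s2} --b--> {s0,s1,s2,s3,s4}  [seen]
Reachable DFA states: {s0}, {s1}, {s0,s1,s2,s3}, {s2}, {s0,s1,s2,s3,s4}, {s0,s2,s3,s4}, {s0,s1,s2}.
Accepting DFA states (contain an NFA accepting state): {s0}, {s1}, {s0,s1,s2,s3}, {s2}, {s0,s1,s2,s3,s4}, {s0,s2,s3,s4}, {s0,s1,s2}.

7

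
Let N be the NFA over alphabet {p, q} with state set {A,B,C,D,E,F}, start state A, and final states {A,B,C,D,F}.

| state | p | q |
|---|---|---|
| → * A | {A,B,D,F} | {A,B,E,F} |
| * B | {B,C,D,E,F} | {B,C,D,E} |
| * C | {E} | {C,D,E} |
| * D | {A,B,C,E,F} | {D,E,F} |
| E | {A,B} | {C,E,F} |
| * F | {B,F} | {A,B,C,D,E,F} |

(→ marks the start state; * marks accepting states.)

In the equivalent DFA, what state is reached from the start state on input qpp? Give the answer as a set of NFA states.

{A,B,C,D,E,F}

Start: {A}.
δ(A,q) = {A,B,E,F}.
Union: {A,B,E,F}.
After q: {A,B,E,F}.
δ(A,p) = {A,B,D,F}; δ(B,p) = {B,C,D,E,F}; δ(E,p) = {A,B}; δ(F,p) = {B,F}.
Union: {A,B,C,D,E,F}.
After p: {A,B,C,D,E,F}.
δ(A,p) = {A,B,D,F}; δ(B,p) = {B,C,D,E,F}; δ(C,p) = {E}; δ(D,p) = {A,B,C,E,F}; δ(E,p) = {A,B}; δ(F,p) = {B,F}.
Union: {A,B,C,D,E,F}.
After p: {A,B,C,D,E,F}.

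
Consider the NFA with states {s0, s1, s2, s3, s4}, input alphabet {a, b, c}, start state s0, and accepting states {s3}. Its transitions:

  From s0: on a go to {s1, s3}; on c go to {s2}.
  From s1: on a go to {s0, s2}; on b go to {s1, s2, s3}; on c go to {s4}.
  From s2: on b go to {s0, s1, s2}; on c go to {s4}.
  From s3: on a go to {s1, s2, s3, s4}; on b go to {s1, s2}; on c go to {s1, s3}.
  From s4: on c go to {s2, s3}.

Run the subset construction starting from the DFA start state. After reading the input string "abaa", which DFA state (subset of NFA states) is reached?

{s0, s1, s2, s3, s4}

Start: {s0}.
δ(s0,a) = {s1, s3}.
Union: {s1, s3}.
After a: {s1, s3}.
δ(s1,b) = {s1, s2, s3}; δ(s3,b) = {s1, s2}.
Union: {s1, s2, s3}.
After b: {s1, s2, s3}.
δ(s1,a) = {s0, s2}; δ(s2,a) = ∅; δ(s3,a) = {s1, s2, s3, s4}.
Union: {s0, s1, s2, s3, s4}.
After a: {s0, s1, s2, s3, s4}.
δ(s0,a) = {s1, s3}; δ(s1,a) = {s0, s2}; δ(s2,a) = ∅; δ(s3,a) = {s1, s2, s3, s4}; δ(s4,a) = ∅.
Union: {s0, s1, s2, s3, s4}.
After a: {s0, s1, s2, s3, s4}.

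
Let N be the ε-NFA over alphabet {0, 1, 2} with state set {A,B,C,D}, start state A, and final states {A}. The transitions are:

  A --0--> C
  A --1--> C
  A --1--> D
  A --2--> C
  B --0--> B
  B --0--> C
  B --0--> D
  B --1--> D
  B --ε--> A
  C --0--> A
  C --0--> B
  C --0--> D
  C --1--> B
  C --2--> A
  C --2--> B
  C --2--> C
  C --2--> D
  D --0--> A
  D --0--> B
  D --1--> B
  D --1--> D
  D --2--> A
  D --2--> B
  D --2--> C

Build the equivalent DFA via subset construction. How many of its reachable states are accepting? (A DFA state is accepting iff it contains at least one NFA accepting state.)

5

Start state of the DFA: {A} (ε-closure of the NFA start).
{A} --0--> {C}  [new]
{A} --1--> {C,D}  [new]
{A} --2--> {C}  [seen]
{C} --0--> {A,B,D}  [new]
{C} --1--> {A,B}  [new]
{C} --2--> {A,B,C,D}  [new]
{C,D} --0--> {A,B,D}  [seen]
{C,D} --1--> {A,B,D}  [seen]
{C,D} --2--> {A,B,C,D}  [seen]
{A,B,D} --0--> {A,B,C,D}  [seen]
{A,B,D} --1--> {A,B,C,D}  [seen]
{A,B,D} --2--> {A,B,C}  [new]
{A,B} --0--> {A,B,C,D}  [seen]
{A,B} --1--> {C,D}  [seen]
{A,B} --2--> {C}  [seen]
{A,B,C,D} --0--> {A,B,C,D}  [seen]
{A,B,C,D} --1--> {A,B,C,D}  [seen]
{A,B,C,D} --2--> {A,B,C,D}  [seen]
{A,B,C} --0--> {A,B,C,D}  [seen]
{A,B,C} --1--> {A,B,C,D}  [seen]
{A,B,C} --2--> {A,B,C,D}  [seen]
Reachable DFA states: {A}, {C}, {C,D}, {A,B,D}, {A,B}, {A,B,C,D}, {A,B,C}.
Accepting DFA states (contain an NFA accepting state): {A}, {A,B,D}, {A,B}, {A,B,C,D}, {A,B,C}.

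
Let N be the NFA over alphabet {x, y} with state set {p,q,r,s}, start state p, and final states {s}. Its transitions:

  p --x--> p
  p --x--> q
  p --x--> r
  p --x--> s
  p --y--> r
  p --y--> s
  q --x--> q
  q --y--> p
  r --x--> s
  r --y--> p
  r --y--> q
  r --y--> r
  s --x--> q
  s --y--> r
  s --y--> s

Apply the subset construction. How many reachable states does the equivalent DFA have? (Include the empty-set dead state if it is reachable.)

6

Start state of the DFA: {p}.
{p} --x--> {p,q,r,s}  [new]
{p} --y--> {r,s}  [new]
{p,q,r,s} --x--> {p,q,r,s}  [seen]
{p,q,r,s} --y--> {p,q,r,s}  [seen]
{r,s} --x--> {q,s}  [new]
{r,s} --y--> {p,q,r,s}  [seen]
{q,s} --x--> {q}  [new]
{q,s} --y--> {p,r,s}  [new]
{q} --x--> {q}  [seen]
{q} --y--> {p}  [seen]
{p,r,s} --x--> {p,q,r,s}  [seen]
{p,r,s} --y--> {p,q,r,s}  [seen]
Reachable DFA states: {p}, {p,q,r,s}, {r,s}, {q,s}, {q}, {p,r,s}.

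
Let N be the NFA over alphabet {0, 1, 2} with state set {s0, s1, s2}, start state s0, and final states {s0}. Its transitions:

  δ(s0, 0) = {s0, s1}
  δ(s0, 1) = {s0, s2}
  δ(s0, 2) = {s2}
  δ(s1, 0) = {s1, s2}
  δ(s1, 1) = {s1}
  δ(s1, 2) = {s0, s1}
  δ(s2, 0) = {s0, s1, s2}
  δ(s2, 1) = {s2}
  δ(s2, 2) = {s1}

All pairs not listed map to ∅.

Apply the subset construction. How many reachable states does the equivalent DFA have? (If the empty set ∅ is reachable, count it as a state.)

Start state of the DFA: {s0}.
{s0} --0--> {s0, s1}  [new]
{s0} --1--> {s0, s2}  [new]
{s0} --2--> {s2}  [new]
{s0, s1} --0--> {s0, s1, s2}  [new]
{s0, s1} --1--> {s0, s1, s2}  [seen]
{s0, s1} --2--> {s0, s1, s2}  [seen]
{s0, s2} --0--> {s0, s1, s2}  [seen]
{s0, s2} --1--> {s0, s2}  [seen]
{s0, s2} --2--> {s1, s2}  [new]
{s2} --0--> {s0, s1, s2}  [seen]
{s2} --1--> {s2}  [seen]
{s2} --2--> {s1}  [new]
{s0, s1, s2} --0--> {s0, s1, s2}  [seen]
{s0, s1, s2} --1--> {s0, s1, s2}  [seen]
{s0, s1, s2} --2--> {s0, s1, s2}  [seen]
{s1, s2} --0--> {s0, s1, s2}  [seen]
{s1, s2} --1--> {s1, s2}  [seen]
{s1, s2} --2--> {s0, s1}  [seen]
{s1} --0--> {s1, s2}  [seen]
{s1} --1--> {s1}  [seen]
{s1} --2--> {s0, s1}  [seen]
Reachable DFA states: {s0}, {s0, s1}, {s0, s2}, {s2}, {s0, s1, s2}, {s1, s2}, {s1}.

7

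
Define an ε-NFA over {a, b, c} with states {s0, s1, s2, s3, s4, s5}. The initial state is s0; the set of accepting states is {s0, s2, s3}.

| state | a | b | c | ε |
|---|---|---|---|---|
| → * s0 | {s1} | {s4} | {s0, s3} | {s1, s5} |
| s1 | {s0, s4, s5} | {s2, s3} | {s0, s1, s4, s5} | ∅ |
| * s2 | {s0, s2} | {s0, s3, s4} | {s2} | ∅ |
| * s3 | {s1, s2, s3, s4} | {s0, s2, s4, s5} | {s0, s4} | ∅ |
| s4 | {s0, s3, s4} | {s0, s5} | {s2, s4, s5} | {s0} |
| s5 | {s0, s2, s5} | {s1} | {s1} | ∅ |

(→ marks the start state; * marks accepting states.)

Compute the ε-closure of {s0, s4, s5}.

{s0, s1, s4, s5}

Begin with {s0, s4, s5}.
s0 →ε {s1, s5}; add s1.
ε-closure = {s0, s1, s4, s5}.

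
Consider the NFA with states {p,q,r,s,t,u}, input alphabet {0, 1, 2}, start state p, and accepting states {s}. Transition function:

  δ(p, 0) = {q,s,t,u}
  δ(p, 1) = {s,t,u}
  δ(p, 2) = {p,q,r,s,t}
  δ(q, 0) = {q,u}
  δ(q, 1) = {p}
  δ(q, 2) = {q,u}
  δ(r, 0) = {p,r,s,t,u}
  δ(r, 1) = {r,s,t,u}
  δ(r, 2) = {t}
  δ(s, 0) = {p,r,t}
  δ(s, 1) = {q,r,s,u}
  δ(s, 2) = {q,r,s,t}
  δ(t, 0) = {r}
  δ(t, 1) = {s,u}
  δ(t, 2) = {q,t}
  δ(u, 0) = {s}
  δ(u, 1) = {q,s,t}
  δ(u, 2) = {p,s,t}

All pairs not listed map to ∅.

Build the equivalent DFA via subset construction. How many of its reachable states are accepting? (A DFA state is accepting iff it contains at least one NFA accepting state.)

6

Start state of the DFA: {p}.
{p} --0--> {q,s,t,u}  [new]
{p} --1--> {s,t,u}  [new]
{p} --2--> {p,q,r,s,t}  [new]
{q,s,t,u} --0--> {p,q,r,s,t,u}  [new]
{q,s,t,u} --1--> {p,q,r,s,t,u}  [seen]
{q,s,t,u} --2--> {p,q,r,s,t,u}  [seen]
{s,t,u} --0--> {p,r,s,t}  [new]
{s,t,u} --1--> {q,r,s,t,u}  [new]
{s,t,u} --2--> {p,q,r,s,t}  [seen]
{p,q,r,s,t} --0--> {p,q,r,s,t,u}  [seen]
{p,q,r,s,t} --1--> {p,q,r,s,t,u}  [seen]
{p,q,r,s,t} --2--> {p,q,r,s,t,u}  [seen]
{p,q,r,s,t,u} --0--> {p,q,r,s,t,u}  [seen]
{p,q,r,s,t,u} --1--> {p,q,r,s,t,u}  [seen]
{p,q,r,s,t,u} --2--> {p,q,r,s,t,u}  [seen]
{p,r,s,t} --0--> {p,q,r,s,t,u}  [seen]
{p,r,s,t} --1--> {q,r,s,t,u}  [seen]
{p,r,s,t} --2--> {p,q,r,s,t}  [seen]
{q,r,s,t,u} --0--> {p,q,r,s,t,u}  [seen]
{q,r,s,t,u} --1--> {p,q,r,s,t,u}  [seen]
{q,r,s,t,u} --2--> {p,q,r,s,t,u}  [seen]
Reachable DFA states: {p}, {q,s,t,u}, {s,t,u}, {p,q,r,s,t}, {p,q,r,s,t,u}, {p,r,s,t}, {q,r,s,t,u}.
Accepting DFA states (contain an NFA accepting state): {q,s,t,u}, {s,t,u}, {p,q,r,s,t}, {p,q,r,s,t,u}, {p,r,s,t}, {q,r,s,t,u}.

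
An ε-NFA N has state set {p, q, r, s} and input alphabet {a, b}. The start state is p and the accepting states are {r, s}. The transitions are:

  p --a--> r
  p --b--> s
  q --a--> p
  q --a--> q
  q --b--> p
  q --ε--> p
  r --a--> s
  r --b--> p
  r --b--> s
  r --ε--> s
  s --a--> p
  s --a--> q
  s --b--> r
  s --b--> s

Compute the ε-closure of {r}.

Begin with {r}.
r →ε {s}; add s.
ε-closure = {r, s}.

{r, s}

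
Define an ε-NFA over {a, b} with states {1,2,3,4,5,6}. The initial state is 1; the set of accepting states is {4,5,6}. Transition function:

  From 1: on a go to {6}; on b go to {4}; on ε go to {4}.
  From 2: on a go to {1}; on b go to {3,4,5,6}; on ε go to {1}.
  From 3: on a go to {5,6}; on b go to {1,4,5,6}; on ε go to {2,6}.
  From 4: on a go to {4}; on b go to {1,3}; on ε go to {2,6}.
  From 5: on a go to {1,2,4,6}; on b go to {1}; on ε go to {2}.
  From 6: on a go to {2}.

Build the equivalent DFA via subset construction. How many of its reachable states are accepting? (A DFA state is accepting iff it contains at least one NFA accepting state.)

Start state of the DFA: {1,2,4,6} (ε-closure of the NFA start).
{1,2,4,6} --a--> {1,2,4,6}  [seen]
{1,2,4,6} --b--> {1,2,3,4,5,6}  [new]
{1,2,3,4,5,6} --a--> {1,2,4,5,6}  [new]
{1,2,3,4,5,6} --b--> {1,2,3,4,5,6}  [seen]
{1,2,4,5,6} --a--> {1,2,4,6}  [seen]
{1,2,4,5,6} --b--> {1,2,3,4,5,6}  [seen]
Reachable DFA states: {1,2,4,6}, {1,2,3,4,5,6}, {1,2,4,5,6}.
Accepting DFA states (contain an NFA accepting state): {1,2,4,6}, {1,2,3,4,5,6}, {1,2,4,5,6}.

3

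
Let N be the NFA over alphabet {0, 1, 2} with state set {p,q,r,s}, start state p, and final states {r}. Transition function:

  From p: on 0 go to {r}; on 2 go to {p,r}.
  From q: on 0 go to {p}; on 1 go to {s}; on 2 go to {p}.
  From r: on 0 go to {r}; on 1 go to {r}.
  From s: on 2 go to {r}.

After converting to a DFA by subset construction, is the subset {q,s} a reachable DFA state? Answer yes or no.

Start state of the DFA: {p}.
{p} --0--> {r}  [new]
{p} --1--> ∅  [new]
{p} --2--> {p,r}  [new]
{r} --0--> {r}  [seen]
{r} --1--> {r}  [seen]
{r} --2--> ∅  [seen]
∅ --0--> ∅  [seen]
∅ --1--> ∅  [seen]
∅ --2--> ∅  [seen]
{p,r} --0--> {r}  [seen]
{p,r} --1--> {r}  [seen]
{p,r} --2--> {p,r}  [seen]
Reachable DFA states: {p}, {r}, ∅, {p,r}.
{q,s} is not among them.

no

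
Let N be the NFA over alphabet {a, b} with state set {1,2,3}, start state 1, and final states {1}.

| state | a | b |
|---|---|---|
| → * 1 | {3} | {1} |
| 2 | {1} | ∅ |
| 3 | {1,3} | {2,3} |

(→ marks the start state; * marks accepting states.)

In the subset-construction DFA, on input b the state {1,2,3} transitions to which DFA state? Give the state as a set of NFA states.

{1,2,3}

δ(1,b) = {1}; δ(2,b) = ∅; δ(3,b) = {2,3}.
Union: {1,2,3}.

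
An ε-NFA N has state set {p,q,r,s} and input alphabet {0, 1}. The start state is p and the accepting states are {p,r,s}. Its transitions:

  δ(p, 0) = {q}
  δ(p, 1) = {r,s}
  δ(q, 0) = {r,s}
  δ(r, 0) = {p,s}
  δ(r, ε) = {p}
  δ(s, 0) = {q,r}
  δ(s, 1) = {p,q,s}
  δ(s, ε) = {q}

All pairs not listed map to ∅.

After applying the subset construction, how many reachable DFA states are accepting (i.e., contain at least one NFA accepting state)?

Start state of the DFA: {p} (ε-closure of the NFA start).
{p} --0--> {q}  [new]
{p} --1--> {p,q,r,s}  [new]
{q} --0--> {p,q,r,s}  [seen]
{q} --1--> ∅  [new]
{p,q,r,s} --0--> {p,q,r,s}  [seen]
{p,q,r,s} --1--> {p,q,r,s}  [seen]
∅ --0--> ∅  [seen]
∅ --1--> ∅  [seen]
Reachable DFA states: {p}, {q}, {p,q,r,s}, ∅.
Accepting DFA states (contain an NFA accepting state): {p}, {p,q,r,s}.

2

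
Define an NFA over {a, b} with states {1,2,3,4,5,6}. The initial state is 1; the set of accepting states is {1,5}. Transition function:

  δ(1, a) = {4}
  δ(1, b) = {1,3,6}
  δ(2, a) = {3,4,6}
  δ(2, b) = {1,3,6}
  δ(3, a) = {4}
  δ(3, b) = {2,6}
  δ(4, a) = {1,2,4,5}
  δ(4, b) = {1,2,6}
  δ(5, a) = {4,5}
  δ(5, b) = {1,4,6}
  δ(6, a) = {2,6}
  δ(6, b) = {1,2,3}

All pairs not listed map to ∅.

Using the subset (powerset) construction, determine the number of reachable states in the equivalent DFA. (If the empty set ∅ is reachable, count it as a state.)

10

Start state of the DFA: {1}.
{1} --a--> {4}  [new]
{1} --b--> {1,3,6}  [new]
{4} --a--> {1,2,4,5}  [new]
{4} --b--> {1,2,6}  [new]
{1,3,6} --a--> {2,4,6}  [new]
{1,3,6} --b--> {1,2,3,6}  [new]
{1,2,4,5} --a--> {1,2,3,4,5,6}  [new]
{1,2,4,5} --b--> {1,2,3,4,6}  [new]
{1,2,6} --a--> {2,3,4,6}  [new]
{1,2,6} --b--> {1,2,3,6}  [seen]
{2,4,6} --a--> {1,2,3,4,5,6}  [seen]
{2,4,6} --b--> {1,2,3,6}  [seen]
{1,2,3,6} --a--> {2,3,4,6}  [seen]
{1,2,3,6} --b--> {1,2,3,6}  [seen]
{1,2,3,4,5,6} --a--> {1,2,3,4,5,6}  [seen]
{1,2,3,4,5,6} --b--> {1,2,3,4,6}  [seen]
{1,2,3,4,6} --a--> {1,2,3,4,5,6}  [seen]
{1,2,3,4,6} --b--> {1,2,3,6}  [seen]
{2,3,4,6} --a--> {1,2,3,4,5,6}  [seen]
{2,3,4,6} --b--> {1,2,3,6}  [seen]
Reachable DFA states: {1}, {4}, {1,3,6}, {1,2,4,5}, {1,2,6}, {2,4,6}, {1,2,3,6}, {1,2,3,4,5,6}, {1,2,3,4,6}, {2,3,4,6}.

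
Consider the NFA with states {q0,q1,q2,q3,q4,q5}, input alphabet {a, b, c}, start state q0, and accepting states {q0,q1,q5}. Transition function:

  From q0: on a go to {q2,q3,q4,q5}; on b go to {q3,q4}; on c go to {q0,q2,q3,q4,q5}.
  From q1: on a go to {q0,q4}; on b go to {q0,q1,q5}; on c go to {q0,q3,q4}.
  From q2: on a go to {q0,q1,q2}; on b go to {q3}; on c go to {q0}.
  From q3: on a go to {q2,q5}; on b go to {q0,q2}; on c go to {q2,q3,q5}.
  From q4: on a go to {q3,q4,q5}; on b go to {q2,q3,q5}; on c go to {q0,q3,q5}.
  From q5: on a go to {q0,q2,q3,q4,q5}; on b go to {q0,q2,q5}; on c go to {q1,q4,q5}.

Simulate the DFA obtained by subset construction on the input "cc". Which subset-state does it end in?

Start: {q0}.
δ(q0,c) = {q0,q2,q3,q4,q5}.
Union: {q0,q2,q3,q4,q5}.
After c: {q0,q2,q3,q4,q5}.
δ(q0,c) = {q0,q2,q3,q4,q5}; δ(q2,c) = {q0}; δ(q3,c) = {q2,q3,q5}; δ(q4,c) = {q0,q3,q5}; δ(q5,c) = {q1,q4,q5}.
Union: {q0,q1,q2,q3,q4,q5}.
After c: {q0,q1,q2,q3,q4,q5}.

{q0,q1,q2,q3,q4,q5}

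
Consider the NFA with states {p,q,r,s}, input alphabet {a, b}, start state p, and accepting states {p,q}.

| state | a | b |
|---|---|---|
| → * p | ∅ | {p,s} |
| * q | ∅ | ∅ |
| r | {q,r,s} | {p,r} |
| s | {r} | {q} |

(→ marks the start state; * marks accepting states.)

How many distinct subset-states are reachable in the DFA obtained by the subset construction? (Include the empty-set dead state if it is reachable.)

10

Start state of the DFA: {p}.
{p} --a--> ∅  [new]
{p} --b--> {p,s}  [new]
∅ --a--> ∅  [seen]
∅ --b--> ∅  [seen]
{p,s} --a--> {r}  [new]
{p,s} --b--> {p,q,s}  [new]
{r} --a--> {q,r,s}  [new]
{r} --b--> {p,r}  [new]
{p,q,s} --a--> {r}  [seen]
{p,q,s} --b--> {p,q,s}  [seen]
{q,r,s} --a--> {q,r,s}  [seen]
{q,r,s} --b--> {p,q,r}  [new]
{p,r} --a--> {q,r,s}  [seen]
{p,r} --b--> {p,r,s}  [new]
{p,q,r} --a--> {q,r,s}  [seen]
{p,q,r} --b--> {p,r,s}  [seen]
{p,r,s} --a--> {q,r,s}  [seen]
{p,r,s} --b--> {p,q,r,s}  [new]
{p,q,r,s} --a--> {q,r,s}  [seen]
{p,q,r,s} --b--> {p,q,r,s}  [seen]
Reachable DFA states: {p}, ∅, {p,s}, {r}, {p,q,s}, {q,r,s}, {p,r}, {p,q,r}, {p,r,s}, {p,q,r,s}.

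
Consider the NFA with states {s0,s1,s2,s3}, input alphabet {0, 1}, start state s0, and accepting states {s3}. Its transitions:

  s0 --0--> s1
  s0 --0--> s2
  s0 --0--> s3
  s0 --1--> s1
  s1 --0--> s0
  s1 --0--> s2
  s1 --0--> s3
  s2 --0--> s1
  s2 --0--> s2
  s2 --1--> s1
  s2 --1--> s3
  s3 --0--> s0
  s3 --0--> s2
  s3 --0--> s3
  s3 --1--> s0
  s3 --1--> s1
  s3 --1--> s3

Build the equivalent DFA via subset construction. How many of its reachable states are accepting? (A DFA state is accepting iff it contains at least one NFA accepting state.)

Start state of the DFA: {s0}.
{s0} --0--> {s1,s2,s3}  [new]
{s0} --1--> {s1}  [new]
{s1,s2,s3} --0--> {s0,s1,s2,s3}  [new]
{s1,s2,s3} --1--> {s0,s1,s3}  [new]
{s1} --0--> {s0,s2,s3}  [new]
{s1} --1--> ∅  [new]
{s0,s1,s2,s3} --0--> {s0,s1,s2,s3}  [seen]
{s0,s1,s2,s3} --1--> {s0,s1,s3}  [seen]
{s0,s1,s3} --0--> {s0,s1,s2,s3}  [seen]
{s0,s1,s3} --1--> {s0,s1,s3}  [seen]
{s0,s2,s3} --0--> {s0,s1,s2,s3}  [seen]
{s0,s2,s3} --1--> {s0,s1,s3}  [seen]
∅ --0--> ∅  [seen]
∅ --1--> ∅  [seen]
Reachable DFA states: {s0}, {s1,s2,s3}, {s1}, {s0,s1,s2,s3}, {s0,s1,s3}, {s0,s2,s3}, ∅.
Accepting DFA states (contain an NFA accepting state): {s1,s2,s3}, {s0,s1,s2,s3}, {s0,s1,s3}, {s0,s2,s3}.

4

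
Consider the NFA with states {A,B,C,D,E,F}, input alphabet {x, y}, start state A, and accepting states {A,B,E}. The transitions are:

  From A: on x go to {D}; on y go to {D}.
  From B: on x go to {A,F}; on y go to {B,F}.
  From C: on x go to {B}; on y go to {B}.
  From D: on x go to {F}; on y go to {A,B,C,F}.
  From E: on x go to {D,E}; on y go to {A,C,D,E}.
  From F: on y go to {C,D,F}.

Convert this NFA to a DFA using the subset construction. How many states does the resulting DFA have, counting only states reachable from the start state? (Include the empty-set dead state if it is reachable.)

Start state of the DFA: {A}.
{A} --x--> {D}  [new]
{A} --y--> {D}  [seen]
{D} --x--> {F}  [new]
{D} --y--> {A,B,C,F}  [new]
{F} --x--> ∅  [new]
{F} --y--> {C,D,F}  [new]
{A,B,C,F} --x--> {A,B,D,F}  [new]
{A,B,C,F} --y--> {B,C,D,F}  [new]
∅ --x--> ∅  [seen]
∅ --y--> ∅  [seen]
{C,D,F} --x--> {B,F}  [new]
{C,D,F} --y--> {A,B,C,D,F}  [new]
{A,B,D,F} --x--> {A,D,F}  [new]
{A,B,D,F} --y--> {A,B,C,D,F}  [seen]
{B,C,D,F} --x--> {A,B,F}  [new]
{B,C,D,F} --y--> {A,B,C,D,F}  [seen]
{B,F} --x--> {A,F}  [new]
{B,F} --y--> {B,C,D,F}  [seen]
{A,B,C,D,F} --x--> {A,B,D,F}  [seen]
{A,B,C,D,F} --y--> {A,B,C,D,F}  [seen]
{A,D,F} --x--> {D,F}  [new]
{A,D,F} --y--> {A,B,C,D,F}  [seen]
{A,B,F} --x--> {A,D,F}  [seen]
{A,B,F} --y--> {B,C,D,F}  [seen]
{A,F} --x--> {D}  [seen]
{A,F} --y--> {C,D,F}  [seen]
{D,F} --x--> {F}  [seen]
{D,F} --y--> {A,B,C,D,F}  [seen]
Reachable DFA states: {A}, {D}, {F}, {A,B,C,F}, ∅, {C,D,F}, {A,B,D,F}, {B,C,D,F}, {B,F}, {A,B,C,D,F}, {A,D,F}, {A,B,F}, {A,F}, {D,F}.

14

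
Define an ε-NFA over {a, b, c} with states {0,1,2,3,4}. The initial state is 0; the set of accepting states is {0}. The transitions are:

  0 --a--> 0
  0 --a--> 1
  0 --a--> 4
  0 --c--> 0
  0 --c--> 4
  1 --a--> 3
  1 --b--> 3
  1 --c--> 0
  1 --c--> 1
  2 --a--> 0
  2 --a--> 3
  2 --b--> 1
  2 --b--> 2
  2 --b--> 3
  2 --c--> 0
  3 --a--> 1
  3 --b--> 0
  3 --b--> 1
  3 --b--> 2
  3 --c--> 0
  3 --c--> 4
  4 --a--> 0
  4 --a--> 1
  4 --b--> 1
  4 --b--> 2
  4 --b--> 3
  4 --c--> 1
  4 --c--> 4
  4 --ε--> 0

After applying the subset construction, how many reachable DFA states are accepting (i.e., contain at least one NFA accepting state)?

Start state of the DFA: {0} (ε-closure of the NFA start).
{0} --a--> {0,1,4}  [new]
{0} --b--> ∅  [new]
{0} --c--> {0,4}  [new]
{0,1,4} --a--> {0,1,3,4}  [new]
{0,1,4} --b--> {1,2,3}  [new]
{0,1,4} --c--> {0,1,4}  [seen]
∅ --a--> ∅  [seen]
∅ --b--> ∅  [seen]
∅ --c--> ∅  [seen]
{0,4} --a--> {0,1,4}  [seen]
{0,4} --b--> {1,2,3}  [seen]
{0,4} --c--> {0,1,4}  [seen]
{0,1,3,4} --a--> {0,1,3,4}  [seen]
{0,1,3,4} --b--> {0,1,2,3}  [new]
{0,1,3,4} --c--> {0,1,4}  [seen]
{1,2,3} --a--> {0,1,3}  [new]
{1,2,3} --b--> {0,1,2,3}  [seen]
{1,2,3} --c--> {0,1,4}  [seen]
{0,1,2,3} --a--> {0,1,3,4}  [seen]
{0,1,2,3} --b--> {0,1,2,3}  [seen]
{0,1,2,3} --c--> {0,1,4}  [seen]
{0,1,3} --a--> {0,1,3,4}  [seen]
{0,1,3} --b--> {0,1,2,3}  [seen]
{0,1,3} --c--> {0,1,4}  [seen]
Reachable DFA states: {0}, {0,1,4}, ∅, {0,4}, {0,1,3,4}, {1,2,3}, {0,1,2,3}, {0,1,3}.
Accepting DFA states (contain an NFA accepting state): {0}, {0,1,4}, {0,4}, {0,1,3,4}, {0,1,2,3}, {0,1,3}.

6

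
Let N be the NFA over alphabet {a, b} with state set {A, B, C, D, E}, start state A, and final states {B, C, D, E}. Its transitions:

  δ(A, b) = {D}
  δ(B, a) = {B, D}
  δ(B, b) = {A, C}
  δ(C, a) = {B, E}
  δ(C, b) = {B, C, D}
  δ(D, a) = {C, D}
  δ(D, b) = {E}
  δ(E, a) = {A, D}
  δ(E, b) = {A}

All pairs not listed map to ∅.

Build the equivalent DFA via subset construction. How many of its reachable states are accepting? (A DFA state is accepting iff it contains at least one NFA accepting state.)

9

Start state of the DFA: {A}.
{A} --a--> ∅  [new]
{A} --b--> {D}  [new]
∅ --a--> ∅  [seen]
∅ --b--> ∅  [seen]
{D} --a--> {C, D}  [new]
{D} --b--> {E}  [new]
{C, D} --a--> {B, C, D, E}  [new]
{C, D} --b--> {B, C, D, E}  [seen]
{E} --a--> {A, D}  [new]
{E} --b--> {A}  [seen]
{B, C, D, E} --a--> {A, B, C, D, E}  [new]
{B, C, D, E} --b--> {A, B, C, D, E}  [seen]
{A, D} --a--> {C, D}  [seen]
{A, D} --b--> {D, E}  [new]
{A, B, C, D, E} --a--> {A, B, C, D, E}  [seen]
{A, B, C, D, E} --b--> {A, B, C, D, E}  [seen]
{D, E} --a--> {A, C, D}  [new]
{D, E} --b--> {A, E}  [new]
{A, C, D} --a--> {B, C, D, E}  [seen]
{A, C, D} --b--> {B, C, D, E}  [seen]
{A, E} --a--> {A, D}  [seen]
{A, E} --b--> {A, D}  [seen]
Reachable DFA states: {A}, ∅, {D}, {C, D}, {E}, {B, C, D, E}, {A, D}, {A, B, C, D, E}, {D, E}, {A, C, D}, {A, E}.
Accepting DFA states (contain an NFA accepting state): {D}, {C, D}, {E}, {B, C, D, E}, {A, D}, {A, B, C, D, E}, {D, E}, {A, C, D}, {A, E}.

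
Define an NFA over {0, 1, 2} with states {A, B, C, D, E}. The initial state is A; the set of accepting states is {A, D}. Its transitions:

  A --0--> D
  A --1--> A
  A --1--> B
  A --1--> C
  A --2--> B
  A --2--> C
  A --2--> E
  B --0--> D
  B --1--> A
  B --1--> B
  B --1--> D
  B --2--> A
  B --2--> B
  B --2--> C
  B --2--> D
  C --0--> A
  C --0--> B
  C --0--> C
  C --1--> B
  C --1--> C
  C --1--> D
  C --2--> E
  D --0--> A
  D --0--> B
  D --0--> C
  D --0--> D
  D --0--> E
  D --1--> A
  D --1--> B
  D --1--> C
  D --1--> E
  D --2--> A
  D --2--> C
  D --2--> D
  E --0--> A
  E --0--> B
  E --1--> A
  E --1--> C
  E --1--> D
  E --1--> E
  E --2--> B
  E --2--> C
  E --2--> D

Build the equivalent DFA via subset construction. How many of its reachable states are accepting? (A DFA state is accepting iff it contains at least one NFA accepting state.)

7

Start state of the DFA: {A}.
{A} --0--> {D}  [new]
{A} --1--> {A, B, C}  [new]
{A} --2--> {B, C, E}  [new]
{D} --0--> {A, B, C, D, E}  [new]
{D} --1--> {A, B, C, E}  [new]
{D} --2--> {A, C, D}  [new]
{A, B, C} --0--> {A, B, C, D}  [new]
{A, B, C} --1--> {A, B, C, D}  [seen]
{A, B, C} --2--> {A, B, C, D, E}  [seen]
{B, C, E} --0--> {A, B, C, D}  [seen]
{B, C, E} --1--> {A, B, C, D, E}  [seen]
{B, C, E} --2--> {A, B, C, D, E}  [seen]
{A, B, C, D, E} --0--> {A, B, C, D, E}  [seen]
{A, B, C, D, E} --1--> {A, B, C, D, E}  [seen]
{A, B, C, D, E} --2--> {A, B, C, D, E}  [seen]
{A, B, C, E} --0--> {A, B, C, D}  [seen]
{A, B, C, E} --1--> {A, B, C, D, E}  [seen]
{A, B, C, E} --2--> {A, B, C, D, E}  [seen]
{A, C, D} --0--> {A, B, C, D, E}  [seen]
{A, C, D} --1--> {A, B, C, D, E}  [seen]
{A, C, D} --2--> {A, B, C, D, E}  [seen]
{A, B, C, D} --0--> {A, B, C, D, E}  [seen]
{A, B, C, D} --1--> {A, B, C, D, E}  [seen]
{A, B, C, D} --2--> {A, B, C, D, E}  [seen]
Reachable DFA states: {A}, {D}, {A, B, C}, {B, C, E}, {A, B, C, D, E}, {A, B, C, E}, {A, C, D}, {A, B, C, D}.
Accepting DFA states (contain an NFA accepting state): {A}, {D}, {A, B, C}, {A, B, C, D, E}, {A, B, C, E}, {A, C, D}, {A, B, C, D}.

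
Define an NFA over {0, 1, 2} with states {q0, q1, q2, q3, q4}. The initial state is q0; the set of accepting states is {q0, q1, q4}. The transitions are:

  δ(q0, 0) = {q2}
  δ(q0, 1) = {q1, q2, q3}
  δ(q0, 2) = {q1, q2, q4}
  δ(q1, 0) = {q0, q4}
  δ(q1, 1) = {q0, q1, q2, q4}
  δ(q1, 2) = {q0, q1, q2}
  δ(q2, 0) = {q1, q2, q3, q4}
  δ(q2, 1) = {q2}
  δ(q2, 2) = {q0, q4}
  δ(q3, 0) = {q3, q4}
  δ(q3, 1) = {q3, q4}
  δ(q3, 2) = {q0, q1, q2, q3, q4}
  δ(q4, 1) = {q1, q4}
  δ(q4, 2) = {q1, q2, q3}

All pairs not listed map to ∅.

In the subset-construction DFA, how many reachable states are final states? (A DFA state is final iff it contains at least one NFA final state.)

Start state of the DFA: {q0}.
{q0} --0--> {q2}  [new]
{q0} --1--> {q1, q2, q3}  [new]
{q0} --2--> {q1, q2, q4}  [new]
{q2} --0--> {q1, q2, q3, q4}  [new]
{q2} --1--> {q2}  [seen]
{q2} --2--> {q0, q4}  [new]
{q1, q2, q3} --0--> {q0, q1, q2, q3, q4}  [new]
{q1, q2, q3} --1--> {q0, q1, q2, q3, q4}  [seen]
{q1, q2, q3} --2--> {q0, q1, q2, q3, q4}  [seen]
{q1, q2, q4} --0--> {q0, q1, q2, q3, q4}  [seen]
{q1, q2, q4} --1--> {q0, q1, q2, q4}  [new]
{q1, q2, q4} --2--> {q0, q1, q2, q3, q4}  [seen]
{q1, q2, q3, q4} --0--> {q0, q1, q2, q3, q4}  [seen]
{q1, q2, q3, q4} --1--> {q0, q1, q2, q3, q4}  [seen]
{q1, q2, q3, q4} --2--> {q0, q1, q2, q3, q4}  [seen]
{q0, q4} --0--> {q2}  [seen]
{q0, q4} --1--> {q1, q2, q3, q4}  [seen]
{q0, q4} --2--> {q1, q2, q3, q4}  [seen]
{q0, q1, q2, q3, q4} --0--> {q0, q1, q2, q3, q4}  [seen]
{q0, q1, q2, q3, q4} --1--> {q0, q1, q2, q3, q4}  [seen]
{q0, q1, q2, q3, q4} --2--> {q0, q1, q2, q3, q4}  [seen]
{q0, q1, q2, q4} --0--> {q0, q1, q2, q3, q4}  [seen]
{q0, q1, q2, q4} --1--> {q0, q1, q2, q3, q4}  [seen]
{q0, q1, q2, q4} --2--> {q0, q1, q2, q3, q4}  [seen]
Reachable DFA states: {q0}, {q2}, {q1, q2, q3}, {q1, q2, q4}, {q1, q2, q3, q4}, {q0, q4}, {q0, q1, q2, q3, q4}, {q0, q1, q2, q4}.
Accepting DFA states (contain an NFA accepting state): {q0}, {q1, q2, q3}, {q1, q2, q4}, {q1, q2, q3, q4}, {q0, q4}, {q0, q1, q2, q3, q4}, {q0, q1, q2, q4}.

7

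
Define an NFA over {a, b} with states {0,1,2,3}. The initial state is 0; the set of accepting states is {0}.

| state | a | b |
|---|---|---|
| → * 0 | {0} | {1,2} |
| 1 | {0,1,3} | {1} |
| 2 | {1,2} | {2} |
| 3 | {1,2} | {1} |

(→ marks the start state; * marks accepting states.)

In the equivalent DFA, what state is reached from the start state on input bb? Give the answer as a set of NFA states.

Start: {0}.
δ(0,b) = {1,2}.
Union: {1,2}.
After b: {1,2}.
δ(1,b) = {1}; δ(2,b) = {2}.
Union: {1,2}.
After b: {1,2}.

{1,2}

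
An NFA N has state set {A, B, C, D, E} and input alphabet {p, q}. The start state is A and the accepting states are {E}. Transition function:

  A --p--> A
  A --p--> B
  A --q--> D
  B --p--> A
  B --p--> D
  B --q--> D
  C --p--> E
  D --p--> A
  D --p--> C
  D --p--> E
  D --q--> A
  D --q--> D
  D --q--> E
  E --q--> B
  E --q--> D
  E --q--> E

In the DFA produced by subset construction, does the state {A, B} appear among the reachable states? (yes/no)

Start state of the DFA: {A}.
{A} --p--> {A, B}  [new]
{A} --q--> {D}  [new]
{A, B} --p--> {A, B, D}  [new]
{A, B} --q--> {D}  [seen]
{D} --p--> {A, C, E}  [new]
{D} --q--> {A, D, E}  [new]
{A, B, D} --p--> {A, B, C, D, E}  [new]
{A, B, D} --q--> {A, D, E}  [seen]
{A, C, E} --p--> {A, B, E}  [new]
{A, C, E} --q--> {B, D, E}  [new]
{A, D, E} --p--> {A, B, C, E}  [new]
{A, D, E} --q--> {A, B, D, E}  [new]
{A, B, C, D, E} --p--> {A, B, C, D, E}  [seen]
{A, B, C, D, E} --q--> {A, B, D, E}  [seen]
{A, B, E} --p--> {A, B, D}  [seen]
{A, B, E} --q--> {B, D, E}  [seen]
{B, D, E} --p--> {A, C, D, E}  [new]
{B, D, E} --q--> {A, B, D, E}  [seen]
{A, B, C, E} --p--> {A, B, D, E}  [seen]
{A, B, C, E} --q--> {B, D, E}  [seen]
{A, B, D, E} --p--> {A, B, C, D, E}  [seen]
{A, B, D, E} --q--> {A, B, D, E}  [seen]
{A, C, D, E} --p--> {A, B, C, E}  [seen]
{A, C, D, E} --q--> {A, B, D, E}  [seen]
Reachable DFA states: {A}, {A, B}, {D}, {A, B, D}, {A, C, E}, {A, D, E}, {A, B, C, D, E}, {A, B, E}, {B, D, E}, {A, B, C, E}, {A, B, D, E}, {A, C, D, E}.
{A, B} is among them.

yes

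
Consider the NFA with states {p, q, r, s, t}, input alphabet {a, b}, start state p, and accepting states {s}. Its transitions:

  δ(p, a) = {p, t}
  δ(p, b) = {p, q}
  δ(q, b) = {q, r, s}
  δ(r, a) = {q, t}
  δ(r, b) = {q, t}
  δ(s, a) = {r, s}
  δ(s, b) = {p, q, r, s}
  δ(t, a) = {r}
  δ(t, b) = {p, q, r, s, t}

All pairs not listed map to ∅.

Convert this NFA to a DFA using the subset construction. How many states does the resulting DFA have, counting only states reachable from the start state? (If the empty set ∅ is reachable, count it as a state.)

Start state of the DFA: {p}.
{p} --a--> {p, t}  [new]
{p} --b--> {p, q}  [new]
{p, t} --a--> {p, r, t}  [new]
{p, t} --b--> {p, q, r, s, t}  [new]
{p, q} --a--> {p, t}  [seen]
{p, q} --b--> {p, q, r, s}  [new]
{p, r, t} --a--> {p, q, r, t}  [new]
{p, r, t} --b--> {p, q, r, s, t}  [seen]
{p, q, r, s, t} --a--> {p, q, r, s, t}  [seen]
{p, q, r, s, t} --b--> {p, q, r, s, t}  [seen]
{p, q, r, s} --a--> {p, q, r, s, t}  [seen]
{p, q, r, s} --b--> {p, q, r, s, t}  [seen]
{p, q, r, t} --a--> {p, q, r, t}  [seen]
{p, q, r, t} --b--> {p, q, r, s, t}  [seen]
Reachable DFA states: {p}, {p, t}, {p, q}, {p, r, t}, {p, q, r, s, t}, {p, q, r, s}, {p, q, r, t}.

7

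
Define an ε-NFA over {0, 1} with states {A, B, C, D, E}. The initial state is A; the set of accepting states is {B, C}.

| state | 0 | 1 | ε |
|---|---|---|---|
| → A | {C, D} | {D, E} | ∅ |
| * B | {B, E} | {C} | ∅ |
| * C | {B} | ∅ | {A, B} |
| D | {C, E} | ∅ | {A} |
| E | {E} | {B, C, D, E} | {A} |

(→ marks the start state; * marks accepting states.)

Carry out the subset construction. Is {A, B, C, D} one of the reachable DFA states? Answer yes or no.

yes

Start state of the DFA: {A} (ε-closure of the NFA start).
{A} --0--> {A, B, C, D}  [new]
{A} --1--> {A, D, E}  [new]
{A, B, C, D} --0--> {A, B, C, D, E}  [new]
{A, B, C, D} --1--> {A, B, C, D, E}  [seen]
{A, D, E} --0--> {A, B, C, D, E}  [seen]
{A, D, E} --1--> {A, B, C, D, E}  [seen]
{A, B, C, D, E} --0--> {A, B, C, D, E}  [seen]
{A, B, C, D, E} --1--> {A, B, C, D, E}  [seen]
Reachable DFA states: {A}, {A, B, C, D}, {A, D, E}, {A, B, C, D, E}.
{A, B, C, D} is among them.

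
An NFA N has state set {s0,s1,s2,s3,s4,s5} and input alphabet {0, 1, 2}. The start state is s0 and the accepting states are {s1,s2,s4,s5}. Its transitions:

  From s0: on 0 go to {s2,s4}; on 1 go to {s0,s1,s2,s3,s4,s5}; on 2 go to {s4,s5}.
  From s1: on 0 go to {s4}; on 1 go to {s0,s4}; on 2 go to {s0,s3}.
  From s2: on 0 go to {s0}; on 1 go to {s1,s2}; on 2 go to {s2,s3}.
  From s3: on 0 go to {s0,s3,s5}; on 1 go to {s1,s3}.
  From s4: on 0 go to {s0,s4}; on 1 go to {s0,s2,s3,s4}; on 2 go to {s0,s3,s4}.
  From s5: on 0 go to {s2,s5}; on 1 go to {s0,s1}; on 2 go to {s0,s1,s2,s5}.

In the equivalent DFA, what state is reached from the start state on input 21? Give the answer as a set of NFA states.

{s0,s1,s2,s3,s4}

Start: {s0}.
δ(s0,2) = {s4,s5}.
Union: {s4,s5}.
After 2: {s4,s5}.
δ(s4,1) = {s0,s2,s3,s4}; δ(s5,1) = {s0,s1}.
Union: {s0,s1,s2,s3,s4}.
After 1: {s0,s1,s2,s3,s4}.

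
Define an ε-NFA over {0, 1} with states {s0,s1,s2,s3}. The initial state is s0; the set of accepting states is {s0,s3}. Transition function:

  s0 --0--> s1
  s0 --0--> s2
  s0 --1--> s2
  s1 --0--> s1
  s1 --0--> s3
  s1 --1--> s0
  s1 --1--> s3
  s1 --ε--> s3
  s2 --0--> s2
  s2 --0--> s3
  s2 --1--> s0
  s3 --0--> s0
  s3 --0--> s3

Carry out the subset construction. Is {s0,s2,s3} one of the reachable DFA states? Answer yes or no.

Start state of the DFA: {s0} (ε-closure of the NFA start).
{s0} --0--> {s1,s2,s3}  [new]
{s0} --1--> {s2}  [new]
{s1,s2,s3} --0--> {s0,s1,s2,s3}  [new]
{s1,s2,s3} --1--> {s0,s3}  [new]
{s2} --0--> {s2,s3}  [new]
{s2} --1--> {s0}  [seen]
{s0,s1,s2,s3} --0--> {s0,s1,s2,s3}  [seen]
{s0,s1,s2,s3} --1--> {s0,s2,s3}  [new]
{s0,s3} --0--> {s0,s1,s2,s3}  [seen]
{s0,s3} --1--> {s2}  [seen]
{s2,s3} --0--> {s0,s2,s3}  [seen]
{s2,s3} --1--> {s0}  [seen]
{s0,s2,s3} --0--> {s0,s1,s2,s3}  [seen]
{s0,s2,s3} --1--> {s0,s2}  [new]
{s0,s2} --0--> {s1,s2,s3}  [seen]
{s0,s2} --1--> {s0,s2}  [seen]
Reachable DFA states: {s0}, {s1,s2,s3}, {s2}, {s0,s1,s2,s3}, {s0,s3}, {s2,s3}, {s0,s2,s3}, {s0,s2}.
{s0,s2,s3} is among them.

yes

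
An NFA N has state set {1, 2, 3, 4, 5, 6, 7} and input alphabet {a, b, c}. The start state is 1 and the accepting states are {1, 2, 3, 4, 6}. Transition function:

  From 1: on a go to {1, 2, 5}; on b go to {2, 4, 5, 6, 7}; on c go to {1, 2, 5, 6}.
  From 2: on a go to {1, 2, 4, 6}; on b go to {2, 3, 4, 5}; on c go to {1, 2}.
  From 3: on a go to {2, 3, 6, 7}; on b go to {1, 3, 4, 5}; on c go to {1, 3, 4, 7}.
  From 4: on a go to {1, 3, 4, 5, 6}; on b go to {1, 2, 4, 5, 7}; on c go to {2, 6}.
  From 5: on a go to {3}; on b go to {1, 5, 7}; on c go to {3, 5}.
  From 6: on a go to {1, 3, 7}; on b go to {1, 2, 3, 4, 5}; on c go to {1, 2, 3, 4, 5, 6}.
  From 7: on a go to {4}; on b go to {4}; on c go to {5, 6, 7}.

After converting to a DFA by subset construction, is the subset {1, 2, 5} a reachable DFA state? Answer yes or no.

Start state of the DFA: {1}.
{1} --a--> {1, 2, 5}  [new]
{1} --b--> {2, 4, 5, 6, 7}  [new]
{1} --c--> {1, 2, 5, 6}  [new]
{1, 2, 5} --a--> {1, 2, 3, 4, 5, 6}  [new]
{1, 2, 5} --b--> {1, 2, 3, 4, 5, 6, 7}  [new]
{1, 2, 5} --c--> {1, 2, 3, 5, 6}  [new]
{2, 4, 5, 6, 7} --a--> {1, 2, 3, 4, 5, 6, 7}  [seen]
{2, 4, 5, 6, 7} --b--> {1, 2, 3, 4, 5, 7}  [new]
{2, 4, 5, 6, 7} --c--> {1, 2, 3, 4, 5, 6, 7}  [seen]
{1, 2, 5, 6} --a--> {1, 2, 3, 4, 5, 6, 7}  [seen]
{1, 2, 5, 6} --b--> {1, 2, 3, 4, 5, 6, 7}  [seen]
{1, 2, 5, 6} --c--> {1, 2, 3, 4, 5, 6}  [seen]
{1, 2, 3, 4, 5, 6} --a--> {1, 2, 3, 4, 5, 6, 7}  [seen]
{1, 2, 3, 4, 5, 6} --b--> {1, 2, 3, 4, 5, 6, 7}  [seen]
{1, 2, 3, 4, 5, 6} --c--> {1, 2, 3, 4, 5, 6, 7}  [seen]
{1, 2, 3, 4, 5, 6, 7} --a--> {1, 2, 3, 4, 5, 6, 7}  [seen]
{1, 2, 3, 4, 5, 6, 7} --b--> {1, 2, 3, 4, 5, 6, 7}  [seen]
{1, 2, 3, 4, 5, 6, 7} --c--> {1, 2, 3, 4, 5, 6, 7}  [seen]
{1, 2, 3, 5, 6} --a--> {1, 2, 3, 4, 5, 6, 7}  [seen]
{1, 2, 3, 5, 6} --b--> {1, 2, 3, 4, 5, 6, 7}  [seen]
{1, 2, 3, 5, 6} --c--> {1, 2, 3, 4, 5, 6, 7}  [seen]
{1, 2, 3, 4, 5, 7} --a--> {1, 2, 3, 4, 5, 6, 7}  [seen]
{1, 2, 3, 4, 5, 7} --b--> {1, 2, 3, 4, 5, 6, 7}  [seen]
{1, 2, 3, 4, 5, 7} --c--> {1, 2, 3, 4, 5, 6, 7}  [seen]
Reachable DFA states: {1}, {1, 2, 5}, {2, 4, 5, 6, 7}, {1, 2, 5, 6}, {1, 2, 3, 4, 5, 6}, {1, 2, 3, 4, 5, 6, 7}, {1, 2, 3, 5, 6}, {1, 2, 3, 4, 5, 7}.
{1, 2, 5} is among them.

yes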